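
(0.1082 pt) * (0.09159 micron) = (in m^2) 3.496e-12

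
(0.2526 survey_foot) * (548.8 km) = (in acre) 10.44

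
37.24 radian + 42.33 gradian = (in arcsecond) 7.818e+06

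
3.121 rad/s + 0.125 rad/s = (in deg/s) 186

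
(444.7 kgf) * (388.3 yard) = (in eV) 9.665e+24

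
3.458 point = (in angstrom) 1.22e+07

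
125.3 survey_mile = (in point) 5.716e+08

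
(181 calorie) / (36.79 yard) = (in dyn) 2.251e+06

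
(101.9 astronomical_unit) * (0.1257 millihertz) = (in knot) 3.725e+09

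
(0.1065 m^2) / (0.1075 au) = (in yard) 7.242e-12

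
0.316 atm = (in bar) 0.3202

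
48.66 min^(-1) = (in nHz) 8.11e+08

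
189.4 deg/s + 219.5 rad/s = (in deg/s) 1.277e+04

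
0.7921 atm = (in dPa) 8.026e+05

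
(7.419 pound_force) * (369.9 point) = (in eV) 2.688e+19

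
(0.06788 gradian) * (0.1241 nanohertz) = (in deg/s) 7.582e-12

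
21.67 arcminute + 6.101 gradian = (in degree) 5.852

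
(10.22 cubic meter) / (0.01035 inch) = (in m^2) 3.888e+04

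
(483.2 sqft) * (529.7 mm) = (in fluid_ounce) 8.041e+05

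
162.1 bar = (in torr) 1.216e+05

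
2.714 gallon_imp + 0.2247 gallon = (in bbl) 0.08295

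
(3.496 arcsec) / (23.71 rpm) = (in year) 2.165e-13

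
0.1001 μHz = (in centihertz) 1.001e-05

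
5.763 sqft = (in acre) 0.0001323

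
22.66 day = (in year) 0.06208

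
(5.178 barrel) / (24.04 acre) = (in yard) 9.254e-06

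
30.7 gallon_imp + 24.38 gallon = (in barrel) 1.458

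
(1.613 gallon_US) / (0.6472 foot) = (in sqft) 0.3332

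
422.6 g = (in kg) 0.4226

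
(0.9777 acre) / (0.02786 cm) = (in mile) 8825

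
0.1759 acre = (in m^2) 711.8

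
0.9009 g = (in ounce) 0.03178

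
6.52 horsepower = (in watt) 4862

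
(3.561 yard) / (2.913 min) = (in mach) 5.471e-05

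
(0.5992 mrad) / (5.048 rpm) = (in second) 0.001134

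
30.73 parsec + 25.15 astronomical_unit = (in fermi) 9.482e+32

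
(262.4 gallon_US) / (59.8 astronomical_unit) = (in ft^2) 1.195e-12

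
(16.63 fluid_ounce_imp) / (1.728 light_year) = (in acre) 7.142e-24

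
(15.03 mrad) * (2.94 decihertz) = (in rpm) 0.0422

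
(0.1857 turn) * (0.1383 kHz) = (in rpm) 1541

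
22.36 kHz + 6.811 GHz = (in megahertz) 6811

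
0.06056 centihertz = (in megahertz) 6.056e-10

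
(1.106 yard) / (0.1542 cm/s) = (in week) 0.001084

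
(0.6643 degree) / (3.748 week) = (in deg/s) 2.931e-07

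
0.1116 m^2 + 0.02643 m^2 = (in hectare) 1.38e-05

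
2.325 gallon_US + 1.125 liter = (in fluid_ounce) 335.6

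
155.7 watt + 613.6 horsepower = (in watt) 4.577e+05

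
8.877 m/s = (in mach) 0.02607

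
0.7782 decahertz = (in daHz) 0.7782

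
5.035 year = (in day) 1838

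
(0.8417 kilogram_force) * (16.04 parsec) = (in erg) 4.085e+25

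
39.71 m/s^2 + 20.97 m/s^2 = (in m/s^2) 60.68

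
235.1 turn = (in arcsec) 3.047e+08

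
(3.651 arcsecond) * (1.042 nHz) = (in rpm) 1.761e-13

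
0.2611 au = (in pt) 1.107e+14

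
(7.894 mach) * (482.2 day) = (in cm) 1.12e+13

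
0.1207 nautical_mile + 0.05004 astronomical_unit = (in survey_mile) 4.651e+06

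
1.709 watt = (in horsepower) 0.002292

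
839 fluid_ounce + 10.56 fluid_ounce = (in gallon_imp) 5.527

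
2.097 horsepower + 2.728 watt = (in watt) 1566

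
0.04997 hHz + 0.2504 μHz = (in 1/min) 299.8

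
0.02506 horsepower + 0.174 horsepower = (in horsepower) 0.1991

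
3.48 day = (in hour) 83.52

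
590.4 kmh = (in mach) 0.4816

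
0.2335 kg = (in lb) 0.5148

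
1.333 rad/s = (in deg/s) 76.38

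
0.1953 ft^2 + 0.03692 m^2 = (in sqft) 0.5927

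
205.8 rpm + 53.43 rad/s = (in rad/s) 74.98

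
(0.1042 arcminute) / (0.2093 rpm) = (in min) 2.305e-05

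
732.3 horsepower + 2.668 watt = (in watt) 5.461e+05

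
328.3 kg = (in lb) 723.8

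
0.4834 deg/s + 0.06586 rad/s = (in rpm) 0.7095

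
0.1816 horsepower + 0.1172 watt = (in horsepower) 0.1818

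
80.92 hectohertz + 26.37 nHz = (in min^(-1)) 4.855e+05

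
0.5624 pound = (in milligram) 2.551e+05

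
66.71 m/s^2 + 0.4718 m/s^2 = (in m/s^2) 67.18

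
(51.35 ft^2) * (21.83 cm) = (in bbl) 6.55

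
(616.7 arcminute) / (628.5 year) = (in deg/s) 5.186e-10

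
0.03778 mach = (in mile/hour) 28.78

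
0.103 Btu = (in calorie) 25.97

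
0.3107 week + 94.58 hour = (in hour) 146.8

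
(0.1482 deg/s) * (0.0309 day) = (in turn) 1.099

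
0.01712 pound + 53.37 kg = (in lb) 117.7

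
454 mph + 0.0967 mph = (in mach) 0.5962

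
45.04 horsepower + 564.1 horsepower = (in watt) 4.542e+05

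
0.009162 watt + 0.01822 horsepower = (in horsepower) 0.01823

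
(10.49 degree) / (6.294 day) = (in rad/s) 3.367e-07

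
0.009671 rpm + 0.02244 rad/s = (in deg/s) 1.344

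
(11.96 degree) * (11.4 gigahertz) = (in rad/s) 2.38e+09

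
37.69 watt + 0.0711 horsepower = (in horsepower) 0.1216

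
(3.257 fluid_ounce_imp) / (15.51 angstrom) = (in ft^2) 6.422e+05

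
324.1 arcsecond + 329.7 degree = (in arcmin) 1.979e+04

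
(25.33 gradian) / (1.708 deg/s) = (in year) 4.232e-07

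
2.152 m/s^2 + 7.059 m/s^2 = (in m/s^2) 9.211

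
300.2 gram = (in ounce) 10.59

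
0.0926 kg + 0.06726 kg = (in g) 159.9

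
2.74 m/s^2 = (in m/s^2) 2.74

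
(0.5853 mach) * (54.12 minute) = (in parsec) 2.097e-11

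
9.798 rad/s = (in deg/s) 561.4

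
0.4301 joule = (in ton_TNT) 1.028e-10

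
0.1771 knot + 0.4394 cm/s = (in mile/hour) 0.2136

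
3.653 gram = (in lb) 0.008053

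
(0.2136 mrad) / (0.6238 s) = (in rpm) 0.00327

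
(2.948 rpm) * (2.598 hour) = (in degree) 1.654e+05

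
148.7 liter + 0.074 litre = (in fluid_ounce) 5031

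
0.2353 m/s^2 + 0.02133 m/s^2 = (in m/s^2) 0.2566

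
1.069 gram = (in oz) 0.03771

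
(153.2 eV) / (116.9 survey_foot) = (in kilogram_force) 7.025e-20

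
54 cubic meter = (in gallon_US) 1.427e+04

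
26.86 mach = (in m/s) 9146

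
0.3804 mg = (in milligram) 0.3804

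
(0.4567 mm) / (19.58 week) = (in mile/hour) 8.627e-11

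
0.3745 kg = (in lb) 0.8256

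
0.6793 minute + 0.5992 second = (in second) 41.36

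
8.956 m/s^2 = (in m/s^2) 8.956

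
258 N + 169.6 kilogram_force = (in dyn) 1.921e+08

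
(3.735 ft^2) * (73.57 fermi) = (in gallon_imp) 5.615e-12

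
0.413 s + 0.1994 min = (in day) 0.0001433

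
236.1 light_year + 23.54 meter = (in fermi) 2.234e+33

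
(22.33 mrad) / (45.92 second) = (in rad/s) 0.0004863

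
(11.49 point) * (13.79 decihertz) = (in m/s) 0.00559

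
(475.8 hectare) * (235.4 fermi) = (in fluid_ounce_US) 0.03787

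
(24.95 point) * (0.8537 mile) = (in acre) 0.002988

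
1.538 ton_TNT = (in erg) 6.435e+16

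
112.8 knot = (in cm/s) 5803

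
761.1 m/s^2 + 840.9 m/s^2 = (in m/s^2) 1602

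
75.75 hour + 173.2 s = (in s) 2.729e+05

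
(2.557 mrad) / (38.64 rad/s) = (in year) 2.098e-12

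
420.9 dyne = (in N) 0.004209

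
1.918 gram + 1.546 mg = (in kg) 0.00192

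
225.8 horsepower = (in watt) 1.684e+05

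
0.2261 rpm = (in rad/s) 0.02368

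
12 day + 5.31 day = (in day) 17.31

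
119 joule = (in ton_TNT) 2.844e-08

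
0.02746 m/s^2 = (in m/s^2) 0.02746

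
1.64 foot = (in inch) 19.68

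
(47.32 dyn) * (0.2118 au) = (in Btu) 1.421e+04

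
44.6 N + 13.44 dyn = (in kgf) 4.548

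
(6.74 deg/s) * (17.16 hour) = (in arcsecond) 1.499e+09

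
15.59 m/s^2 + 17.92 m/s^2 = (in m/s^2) 33.51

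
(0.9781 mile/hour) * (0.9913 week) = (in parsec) 8.496e-12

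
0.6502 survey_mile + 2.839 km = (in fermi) 3.885e+18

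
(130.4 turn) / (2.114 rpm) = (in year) 0.0001174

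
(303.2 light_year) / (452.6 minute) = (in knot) 2.053e+14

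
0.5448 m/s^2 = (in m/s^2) 0.5448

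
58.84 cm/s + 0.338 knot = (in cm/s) 76.23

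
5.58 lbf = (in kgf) 2.531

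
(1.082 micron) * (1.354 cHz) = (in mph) 3.277e-08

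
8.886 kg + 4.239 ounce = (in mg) 9.006e+06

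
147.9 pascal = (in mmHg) 1.109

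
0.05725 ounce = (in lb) 0.003578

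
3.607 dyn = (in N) 3.607e-05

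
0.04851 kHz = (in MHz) 4.851e-05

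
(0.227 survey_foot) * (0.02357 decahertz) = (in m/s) 0.01631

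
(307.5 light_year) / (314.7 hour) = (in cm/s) 2.568e+14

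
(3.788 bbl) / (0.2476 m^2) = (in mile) 0.001511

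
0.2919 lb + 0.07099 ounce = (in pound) 0.2963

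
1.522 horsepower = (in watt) 1135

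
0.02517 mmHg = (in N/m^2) 3.356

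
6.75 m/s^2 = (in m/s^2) 6.75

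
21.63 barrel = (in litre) 3439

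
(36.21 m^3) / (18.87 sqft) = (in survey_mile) 0.01283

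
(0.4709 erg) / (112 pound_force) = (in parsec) 3.063e-27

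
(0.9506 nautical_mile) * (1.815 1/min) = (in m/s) 53.26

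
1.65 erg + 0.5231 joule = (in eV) 3.265e+18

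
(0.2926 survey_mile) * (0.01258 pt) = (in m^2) 0.00209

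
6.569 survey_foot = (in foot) 6.569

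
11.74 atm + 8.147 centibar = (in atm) 11.82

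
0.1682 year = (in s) 5.304e+06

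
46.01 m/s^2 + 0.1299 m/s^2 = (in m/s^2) 46.14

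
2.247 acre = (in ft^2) 9.788e+04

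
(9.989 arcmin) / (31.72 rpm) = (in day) 1.012e-08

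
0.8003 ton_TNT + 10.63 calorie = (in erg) 3.348e+16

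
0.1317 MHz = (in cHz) 1.317e+07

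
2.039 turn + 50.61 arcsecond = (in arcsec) 2.643e+06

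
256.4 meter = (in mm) 2.564e+05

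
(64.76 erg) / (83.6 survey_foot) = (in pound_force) 5.713e-08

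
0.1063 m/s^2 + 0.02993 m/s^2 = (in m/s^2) 0.1362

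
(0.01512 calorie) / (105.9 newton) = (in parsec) 1.936e-20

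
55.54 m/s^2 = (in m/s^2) 55.54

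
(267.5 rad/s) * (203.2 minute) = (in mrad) 3.261e+09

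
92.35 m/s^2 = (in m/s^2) 92.35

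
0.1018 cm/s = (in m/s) 0.001018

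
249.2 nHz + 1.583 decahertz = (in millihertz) 1.583e+04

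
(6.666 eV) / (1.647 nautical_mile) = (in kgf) 3.57e-23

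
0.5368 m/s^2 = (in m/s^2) 0.5368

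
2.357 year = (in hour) 2.065e+04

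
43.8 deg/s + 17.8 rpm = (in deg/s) 150.6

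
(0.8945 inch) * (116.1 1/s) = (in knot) 5.128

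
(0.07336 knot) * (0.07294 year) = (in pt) 2.461e+08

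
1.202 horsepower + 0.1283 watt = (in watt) 896.5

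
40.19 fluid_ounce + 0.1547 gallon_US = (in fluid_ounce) 59.99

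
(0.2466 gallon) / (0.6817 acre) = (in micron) 0.3384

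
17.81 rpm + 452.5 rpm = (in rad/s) 49.25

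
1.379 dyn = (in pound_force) 3.1e-06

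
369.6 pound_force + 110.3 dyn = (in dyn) 1.644e+08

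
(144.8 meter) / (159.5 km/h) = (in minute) 0.05447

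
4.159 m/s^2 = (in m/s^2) 4.159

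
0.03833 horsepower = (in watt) 28.58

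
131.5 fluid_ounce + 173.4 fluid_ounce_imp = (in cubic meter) 0.008816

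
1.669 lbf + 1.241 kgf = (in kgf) 1.998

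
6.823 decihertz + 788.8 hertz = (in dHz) 7895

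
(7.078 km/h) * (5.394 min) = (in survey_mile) 0.3954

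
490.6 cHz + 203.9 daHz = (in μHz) 2.044e+09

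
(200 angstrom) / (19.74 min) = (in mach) 4.959e-14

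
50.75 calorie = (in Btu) 0.2013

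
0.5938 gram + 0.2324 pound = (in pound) 0.2337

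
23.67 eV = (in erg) 3.792e-11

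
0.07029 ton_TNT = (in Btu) 2.787e+05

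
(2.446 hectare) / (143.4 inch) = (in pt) 1.904e+07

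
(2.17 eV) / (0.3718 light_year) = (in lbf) 2.222e-35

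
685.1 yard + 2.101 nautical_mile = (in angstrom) 4.518e+13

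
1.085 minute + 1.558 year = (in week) 81.24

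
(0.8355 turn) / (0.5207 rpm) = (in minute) 1.605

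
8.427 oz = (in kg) 0.2389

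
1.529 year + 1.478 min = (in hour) 1.339e+04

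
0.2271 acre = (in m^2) 919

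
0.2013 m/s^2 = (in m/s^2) 0.2013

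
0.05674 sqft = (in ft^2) 0.05674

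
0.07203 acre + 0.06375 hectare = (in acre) 0.2296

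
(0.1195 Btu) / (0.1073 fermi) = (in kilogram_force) 1.198e+17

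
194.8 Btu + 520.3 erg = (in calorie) 4.912e+04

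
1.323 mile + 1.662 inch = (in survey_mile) 1.323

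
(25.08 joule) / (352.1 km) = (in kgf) 7.263e-06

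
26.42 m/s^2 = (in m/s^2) 26.42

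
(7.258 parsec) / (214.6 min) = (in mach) 5.108e+10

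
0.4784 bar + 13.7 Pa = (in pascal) 4.785e+04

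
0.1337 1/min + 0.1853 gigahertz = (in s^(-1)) 1.853e+08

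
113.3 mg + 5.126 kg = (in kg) 5.126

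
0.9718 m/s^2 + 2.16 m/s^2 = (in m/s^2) 3.132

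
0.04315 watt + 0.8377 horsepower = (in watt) 624.7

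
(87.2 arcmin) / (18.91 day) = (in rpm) 1.483e-07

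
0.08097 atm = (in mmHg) 61.54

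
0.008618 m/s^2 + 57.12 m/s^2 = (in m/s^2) 57.13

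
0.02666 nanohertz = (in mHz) 2.666e-08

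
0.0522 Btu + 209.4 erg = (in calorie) 13.16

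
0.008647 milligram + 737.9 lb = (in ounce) 1.181e+04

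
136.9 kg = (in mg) 1.369e+08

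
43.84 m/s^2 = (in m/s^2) 43.84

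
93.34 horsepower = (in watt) 6.96e+04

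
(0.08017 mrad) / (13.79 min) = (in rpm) 9.253e-07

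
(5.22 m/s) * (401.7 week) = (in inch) 4.993e+10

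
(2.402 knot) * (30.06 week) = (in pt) 6.368e+10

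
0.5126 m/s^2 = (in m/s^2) 0.5126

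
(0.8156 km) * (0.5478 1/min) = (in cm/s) 744.6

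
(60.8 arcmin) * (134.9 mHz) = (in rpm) 0.02278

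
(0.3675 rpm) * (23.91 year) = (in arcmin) 9.976e+10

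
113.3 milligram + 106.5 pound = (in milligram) 4.831e+07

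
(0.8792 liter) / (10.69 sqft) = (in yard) 0.0009682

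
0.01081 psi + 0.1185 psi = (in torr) 6.687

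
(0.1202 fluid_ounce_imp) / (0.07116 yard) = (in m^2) 5.249e-05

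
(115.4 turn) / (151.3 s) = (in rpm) 45.76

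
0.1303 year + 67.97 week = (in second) 4.522e+07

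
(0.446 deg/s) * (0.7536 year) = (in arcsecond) 3.816e+10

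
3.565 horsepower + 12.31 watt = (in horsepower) 3.582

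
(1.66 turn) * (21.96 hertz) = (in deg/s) 1.312e+04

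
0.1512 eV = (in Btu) 2.296e-23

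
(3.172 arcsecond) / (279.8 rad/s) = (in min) 9.16e-10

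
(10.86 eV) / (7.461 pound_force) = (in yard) 5.734e-20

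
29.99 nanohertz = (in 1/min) 1.799e-06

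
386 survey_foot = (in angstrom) 1.177e+12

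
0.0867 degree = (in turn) 0.0002408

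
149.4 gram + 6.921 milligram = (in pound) 0.3294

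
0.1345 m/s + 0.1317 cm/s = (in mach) 0.0003989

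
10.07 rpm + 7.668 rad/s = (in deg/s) 499.8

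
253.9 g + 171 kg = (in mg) 1.713e+08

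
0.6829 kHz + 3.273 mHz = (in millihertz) 6.829e+05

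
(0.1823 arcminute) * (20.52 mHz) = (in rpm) 1.039e-05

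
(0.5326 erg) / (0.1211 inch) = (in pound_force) 3.893e-06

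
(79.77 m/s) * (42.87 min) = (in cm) 2.052e+07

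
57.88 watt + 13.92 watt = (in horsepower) 0.09629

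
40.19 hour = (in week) 0.2392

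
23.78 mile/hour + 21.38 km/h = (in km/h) 59.65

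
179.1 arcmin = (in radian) 0.0521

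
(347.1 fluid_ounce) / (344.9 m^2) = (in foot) 9.764e-05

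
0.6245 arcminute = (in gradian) 0.01156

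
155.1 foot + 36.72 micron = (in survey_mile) 0.02937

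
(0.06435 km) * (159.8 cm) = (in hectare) 0.01028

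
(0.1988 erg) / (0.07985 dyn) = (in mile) 1.547e-05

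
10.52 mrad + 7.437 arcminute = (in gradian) 0.8074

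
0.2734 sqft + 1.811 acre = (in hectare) 0.7329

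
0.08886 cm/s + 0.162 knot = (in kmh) 0.3032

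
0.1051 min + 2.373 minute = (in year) 4.715e-06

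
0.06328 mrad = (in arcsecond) 13.05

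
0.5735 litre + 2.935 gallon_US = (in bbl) 0.07349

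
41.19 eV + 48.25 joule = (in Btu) 0.04573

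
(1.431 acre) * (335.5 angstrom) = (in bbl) 0.001222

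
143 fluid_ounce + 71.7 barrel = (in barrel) 71.73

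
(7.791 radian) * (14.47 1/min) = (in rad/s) 1.879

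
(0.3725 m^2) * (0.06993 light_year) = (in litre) 2.464e+17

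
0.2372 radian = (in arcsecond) 4.893e+04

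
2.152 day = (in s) 1.859e+05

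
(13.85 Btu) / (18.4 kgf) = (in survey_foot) 265.7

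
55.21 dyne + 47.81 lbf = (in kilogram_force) 21.69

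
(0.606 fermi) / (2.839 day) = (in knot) 4.802e-21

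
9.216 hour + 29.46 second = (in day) 0.3843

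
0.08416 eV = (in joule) 1.348e-20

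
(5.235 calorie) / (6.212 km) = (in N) 0.003526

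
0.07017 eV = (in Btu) 1.066e-23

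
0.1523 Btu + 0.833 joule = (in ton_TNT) 3.86e-08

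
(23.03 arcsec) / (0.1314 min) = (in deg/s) 0.0008114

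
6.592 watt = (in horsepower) 0.00884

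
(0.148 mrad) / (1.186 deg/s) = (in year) 2.267e-10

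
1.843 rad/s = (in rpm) 17.6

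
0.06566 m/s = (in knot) 0.1276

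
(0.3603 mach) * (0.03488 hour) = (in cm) 1.54e+06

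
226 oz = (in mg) 6.407e+06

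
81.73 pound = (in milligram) 3.707e+07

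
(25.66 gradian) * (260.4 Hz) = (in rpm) 1002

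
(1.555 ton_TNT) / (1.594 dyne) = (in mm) 4.082e+17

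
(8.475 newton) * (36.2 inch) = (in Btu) 0.007386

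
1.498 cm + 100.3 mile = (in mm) 1.614e+08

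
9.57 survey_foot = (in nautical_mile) 0.001575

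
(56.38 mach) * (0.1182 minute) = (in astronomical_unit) 9.101e-07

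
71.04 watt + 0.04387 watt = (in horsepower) 0.09533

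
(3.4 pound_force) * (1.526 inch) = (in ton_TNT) 1.401e-10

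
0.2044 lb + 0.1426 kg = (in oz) 8.3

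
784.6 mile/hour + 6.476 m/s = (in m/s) 357.2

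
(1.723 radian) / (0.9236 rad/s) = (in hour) 0.0005182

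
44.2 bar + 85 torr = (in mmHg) 3.324e+04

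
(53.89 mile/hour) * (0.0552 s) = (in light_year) 1.406e-16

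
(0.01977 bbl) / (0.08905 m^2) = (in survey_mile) 2.193e-05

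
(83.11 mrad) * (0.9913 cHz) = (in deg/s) 0.0472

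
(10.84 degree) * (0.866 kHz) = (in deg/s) 9387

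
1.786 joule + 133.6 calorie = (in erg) 5.608e+09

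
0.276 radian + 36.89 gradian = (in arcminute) 2941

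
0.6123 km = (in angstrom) 6.123e+12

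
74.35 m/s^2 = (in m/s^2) 74.35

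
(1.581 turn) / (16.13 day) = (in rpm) 6.807e-05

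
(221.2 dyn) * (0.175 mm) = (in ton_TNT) 9.252e-17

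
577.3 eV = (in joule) 9.249e-17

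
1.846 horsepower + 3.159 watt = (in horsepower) 1.85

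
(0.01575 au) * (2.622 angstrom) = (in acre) 0.0001527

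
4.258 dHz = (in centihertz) 42.58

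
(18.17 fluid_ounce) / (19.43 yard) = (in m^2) 3.024e-05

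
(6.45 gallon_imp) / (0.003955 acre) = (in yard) 0.002004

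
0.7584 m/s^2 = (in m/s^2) 0.7584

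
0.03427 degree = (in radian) 0.0005981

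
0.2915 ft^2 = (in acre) 6.692e-06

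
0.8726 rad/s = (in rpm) 8.333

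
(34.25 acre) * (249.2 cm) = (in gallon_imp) 7.598e+07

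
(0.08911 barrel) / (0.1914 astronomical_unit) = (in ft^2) 5.326e-12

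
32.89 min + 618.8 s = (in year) 8.22e-05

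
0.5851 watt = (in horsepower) 0.0007846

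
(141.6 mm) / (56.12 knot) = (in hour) 1.362e-06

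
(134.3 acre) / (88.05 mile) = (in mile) 0.002383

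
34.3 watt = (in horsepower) 0.046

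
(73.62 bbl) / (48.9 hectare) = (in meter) 2.394e-05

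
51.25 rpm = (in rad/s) 5.367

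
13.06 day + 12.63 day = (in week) 3.67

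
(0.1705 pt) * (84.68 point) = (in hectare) 1.797e-10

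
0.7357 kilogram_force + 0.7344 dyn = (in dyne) 7.215e+05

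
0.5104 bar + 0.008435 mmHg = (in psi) 7.403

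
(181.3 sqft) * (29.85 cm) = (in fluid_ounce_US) 1.7e+05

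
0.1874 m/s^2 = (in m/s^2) 0.1874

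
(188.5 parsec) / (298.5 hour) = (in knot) 1.052e+13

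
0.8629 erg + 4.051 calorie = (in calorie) 4.051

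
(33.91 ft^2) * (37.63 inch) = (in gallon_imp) 662.4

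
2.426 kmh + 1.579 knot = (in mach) 0.004365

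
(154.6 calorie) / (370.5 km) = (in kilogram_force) 0.000178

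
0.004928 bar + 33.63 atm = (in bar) 34.08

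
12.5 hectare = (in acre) 30.89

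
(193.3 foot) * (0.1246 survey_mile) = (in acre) 2.919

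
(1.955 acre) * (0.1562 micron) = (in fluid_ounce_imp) 43.49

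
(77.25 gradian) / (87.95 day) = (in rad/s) 1.597e-07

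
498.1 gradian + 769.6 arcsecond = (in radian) 7.828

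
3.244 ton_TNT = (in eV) 8.472e+28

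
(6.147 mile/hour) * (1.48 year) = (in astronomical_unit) 0.0008573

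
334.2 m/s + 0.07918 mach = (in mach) 1.061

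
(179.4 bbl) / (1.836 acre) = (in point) 10.88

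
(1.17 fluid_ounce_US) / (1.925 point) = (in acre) 1.259e-05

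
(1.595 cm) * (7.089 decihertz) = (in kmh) 0.04071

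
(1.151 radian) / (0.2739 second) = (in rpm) 40.13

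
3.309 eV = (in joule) 5.302e-19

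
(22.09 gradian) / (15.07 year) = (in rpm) 6.972e-09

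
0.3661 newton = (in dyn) 3.661e+04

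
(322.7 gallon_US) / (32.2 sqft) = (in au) 2.73e-12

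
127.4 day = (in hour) 3058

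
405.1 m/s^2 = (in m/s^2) 405.1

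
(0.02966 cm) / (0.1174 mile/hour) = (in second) 0.005651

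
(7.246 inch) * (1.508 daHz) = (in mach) 0.008151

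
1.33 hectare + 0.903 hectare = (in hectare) 2.233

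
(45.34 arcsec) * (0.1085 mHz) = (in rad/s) 2.385e-08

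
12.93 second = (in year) 4.1e-07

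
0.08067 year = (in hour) 706.7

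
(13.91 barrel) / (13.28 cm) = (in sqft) 179.3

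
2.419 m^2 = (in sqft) 26.04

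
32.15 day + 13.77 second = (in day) 32.15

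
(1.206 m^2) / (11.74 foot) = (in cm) 33.7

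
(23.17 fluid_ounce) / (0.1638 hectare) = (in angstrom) 4183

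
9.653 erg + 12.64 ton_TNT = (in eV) 3.301e+29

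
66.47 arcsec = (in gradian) 0.02052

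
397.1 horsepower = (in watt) 2.961e+05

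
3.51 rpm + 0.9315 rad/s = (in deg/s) 74.43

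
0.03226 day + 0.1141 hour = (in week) 0.005288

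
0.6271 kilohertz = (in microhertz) 6.271e+08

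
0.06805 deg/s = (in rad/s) 0.001188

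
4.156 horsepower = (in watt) 3099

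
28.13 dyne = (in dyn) 28.13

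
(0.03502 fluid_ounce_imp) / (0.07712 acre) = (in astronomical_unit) 2.131e-20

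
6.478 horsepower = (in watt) 4831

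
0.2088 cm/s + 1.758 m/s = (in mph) 3.937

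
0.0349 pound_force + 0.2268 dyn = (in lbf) 0.0349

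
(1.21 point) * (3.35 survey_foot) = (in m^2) 0.0004359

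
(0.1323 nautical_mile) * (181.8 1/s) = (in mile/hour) 9.964e+04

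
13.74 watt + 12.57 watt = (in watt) 26.31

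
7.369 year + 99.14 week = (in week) 483.4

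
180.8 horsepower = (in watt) 1.348e+05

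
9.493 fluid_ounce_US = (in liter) 0.2807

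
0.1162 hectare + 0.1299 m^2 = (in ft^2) 1.251e+04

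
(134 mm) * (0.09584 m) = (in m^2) 0.01284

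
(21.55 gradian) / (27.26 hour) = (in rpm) 3.294e-05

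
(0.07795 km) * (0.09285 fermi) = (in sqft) 7.791e-14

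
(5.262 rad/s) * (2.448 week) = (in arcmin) 2.678e+10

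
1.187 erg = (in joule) 1.187e-07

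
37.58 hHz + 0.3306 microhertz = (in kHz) 3.758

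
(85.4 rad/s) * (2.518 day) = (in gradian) 1.183e+09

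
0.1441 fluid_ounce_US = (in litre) 0.004262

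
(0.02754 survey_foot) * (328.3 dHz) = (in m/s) 0.2756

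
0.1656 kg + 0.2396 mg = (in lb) 0.3651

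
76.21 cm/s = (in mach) 0.002238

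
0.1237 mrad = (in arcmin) 0.4252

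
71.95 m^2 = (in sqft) 774.5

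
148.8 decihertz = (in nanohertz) 1.488e+10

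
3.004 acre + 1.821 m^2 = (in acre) 3.004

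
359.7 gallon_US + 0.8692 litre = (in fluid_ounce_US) 4.607e+04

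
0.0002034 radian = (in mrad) 0.2034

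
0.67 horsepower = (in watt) 499.6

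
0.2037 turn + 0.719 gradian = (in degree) 73.98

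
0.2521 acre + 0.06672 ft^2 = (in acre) 0.2521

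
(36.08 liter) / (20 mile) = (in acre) 2.77e-10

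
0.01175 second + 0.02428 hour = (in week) 0.0001445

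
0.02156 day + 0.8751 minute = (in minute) 31.92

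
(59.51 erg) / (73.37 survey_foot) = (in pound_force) 5.982e-08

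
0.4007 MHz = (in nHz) 4.007e+14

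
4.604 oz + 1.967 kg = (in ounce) 73.99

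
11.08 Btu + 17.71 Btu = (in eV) 1.896e+23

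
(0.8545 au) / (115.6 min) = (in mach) 5.413e+04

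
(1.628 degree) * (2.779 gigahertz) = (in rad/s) 7.896e+07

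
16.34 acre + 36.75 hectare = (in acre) 107.2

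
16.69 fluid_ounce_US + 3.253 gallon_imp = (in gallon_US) 4.037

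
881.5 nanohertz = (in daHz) 8.815e-08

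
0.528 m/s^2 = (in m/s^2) 0.528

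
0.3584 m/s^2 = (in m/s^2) 0.3584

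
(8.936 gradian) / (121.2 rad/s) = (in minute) 1.93e-05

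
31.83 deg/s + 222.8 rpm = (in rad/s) 23.89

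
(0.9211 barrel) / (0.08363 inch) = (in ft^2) 742.1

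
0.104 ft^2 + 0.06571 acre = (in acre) 0.06571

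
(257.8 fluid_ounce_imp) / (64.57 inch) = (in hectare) 4.466e-07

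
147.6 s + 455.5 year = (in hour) 3.99e+06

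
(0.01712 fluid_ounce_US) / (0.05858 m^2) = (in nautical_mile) 4.667e-09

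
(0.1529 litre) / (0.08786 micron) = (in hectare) 0.174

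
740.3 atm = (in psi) 1.088e+04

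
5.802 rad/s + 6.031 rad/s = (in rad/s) 11.83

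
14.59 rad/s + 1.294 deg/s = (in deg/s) 837.2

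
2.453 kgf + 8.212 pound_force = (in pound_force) 13.62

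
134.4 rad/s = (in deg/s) 7701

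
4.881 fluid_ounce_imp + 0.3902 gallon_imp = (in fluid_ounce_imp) 67.31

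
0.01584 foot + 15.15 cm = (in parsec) 5.066e-18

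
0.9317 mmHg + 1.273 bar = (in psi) 18.48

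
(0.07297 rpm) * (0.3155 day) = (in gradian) 1.326e+04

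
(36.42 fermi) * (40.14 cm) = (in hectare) 1.462e-18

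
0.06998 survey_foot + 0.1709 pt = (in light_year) 2.261e-18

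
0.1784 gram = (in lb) 0.0003933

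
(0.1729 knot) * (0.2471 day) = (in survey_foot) 6230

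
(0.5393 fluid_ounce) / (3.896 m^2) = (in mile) 2.544e-09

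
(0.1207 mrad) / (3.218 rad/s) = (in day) 4.341e-10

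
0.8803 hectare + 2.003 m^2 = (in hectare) 0.8805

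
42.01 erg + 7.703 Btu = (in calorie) 1942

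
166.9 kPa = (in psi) 24.21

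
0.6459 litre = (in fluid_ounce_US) 21.84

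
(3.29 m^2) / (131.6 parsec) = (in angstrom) 8.102e-09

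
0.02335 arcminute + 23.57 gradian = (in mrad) 370.2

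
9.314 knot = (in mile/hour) 10.72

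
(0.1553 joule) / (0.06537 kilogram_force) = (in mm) 242.3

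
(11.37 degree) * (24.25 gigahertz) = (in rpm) 4.595e+10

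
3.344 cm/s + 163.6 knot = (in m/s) 84.2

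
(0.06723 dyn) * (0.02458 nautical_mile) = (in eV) 1.91e+14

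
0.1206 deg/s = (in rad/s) 0.002105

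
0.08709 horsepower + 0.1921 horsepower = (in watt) 208.2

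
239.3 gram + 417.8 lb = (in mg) 1.898e+08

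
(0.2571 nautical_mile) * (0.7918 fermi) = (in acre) 9.316e-17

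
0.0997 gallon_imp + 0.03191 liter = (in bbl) 0.003052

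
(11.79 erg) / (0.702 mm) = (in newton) 0.001679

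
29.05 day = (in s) 2.51e+06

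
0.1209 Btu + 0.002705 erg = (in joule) 127.6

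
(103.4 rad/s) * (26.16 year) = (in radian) 8.53e+10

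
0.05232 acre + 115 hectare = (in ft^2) 1.238e+07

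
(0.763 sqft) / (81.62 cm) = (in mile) 5.396e-05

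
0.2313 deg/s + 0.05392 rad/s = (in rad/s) 0.05796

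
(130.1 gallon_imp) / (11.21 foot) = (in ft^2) 1.863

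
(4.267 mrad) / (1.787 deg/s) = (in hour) 3.8e-05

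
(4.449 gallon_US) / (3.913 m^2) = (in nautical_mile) 2.324e-06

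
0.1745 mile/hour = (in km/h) 0.2808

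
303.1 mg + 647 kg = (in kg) 647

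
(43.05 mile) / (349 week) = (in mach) 9.64e-07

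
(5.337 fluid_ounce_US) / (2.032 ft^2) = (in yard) 0.0009143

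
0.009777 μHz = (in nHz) 9.777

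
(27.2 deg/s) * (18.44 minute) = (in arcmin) 1.806e+06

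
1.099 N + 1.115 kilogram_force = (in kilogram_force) 1.227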